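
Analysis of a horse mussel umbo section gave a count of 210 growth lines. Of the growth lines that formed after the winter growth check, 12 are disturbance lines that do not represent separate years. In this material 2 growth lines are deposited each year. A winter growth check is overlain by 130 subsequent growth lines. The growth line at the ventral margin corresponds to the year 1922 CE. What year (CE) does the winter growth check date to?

1863 CE

130 growth lines post-date the winter growth check.
Excluding 12 false growth lines: 130 − 12 = 118.
Dividing by 2 growth lines per year: 118 / 2 = 59 years.
Counting back 59 years from 1922 CE places the winter growth check in 1922 − 59 = 1863 CE.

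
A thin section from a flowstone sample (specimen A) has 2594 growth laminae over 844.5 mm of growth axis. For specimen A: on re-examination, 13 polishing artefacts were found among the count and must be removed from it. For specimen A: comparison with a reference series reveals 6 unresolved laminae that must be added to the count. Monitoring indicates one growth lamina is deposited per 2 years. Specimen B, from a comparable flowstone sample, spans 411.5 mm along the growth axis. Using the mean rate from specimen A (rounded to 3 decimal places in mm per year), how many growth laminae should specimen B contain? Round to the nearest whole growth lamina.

Specimen A: after corrections the count is 2594 − 13 + 6 = 2587 growth laminae.
Specimen A: at 2 years per growth lamina, 2587 × 2 = 5174 years.
A: Mean rate = 844.5 mm / 5174 years ≈ 0.163 mm per year.
Specimen B: 411.5 mm / 0.163 mm per year = 2524.54 years; at 2 years per growth lamina that is 2524.54 / 2 ≈ 1262 growth laminae.

1262 growth laminae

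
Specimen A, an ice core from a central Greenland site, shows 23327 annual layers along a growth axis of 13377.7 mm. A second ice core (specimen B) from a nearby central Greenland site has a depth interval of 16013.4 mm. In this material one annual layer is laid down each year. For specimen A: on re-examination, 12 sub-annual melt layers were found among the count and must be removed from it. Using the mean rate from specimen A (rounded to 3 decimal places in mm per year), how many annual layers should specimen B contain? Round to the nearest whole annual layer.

Specimen A: correcting the raw count gives 23327 − 12 = 23315 true annual layers.
A: Extension rate ≈ 13377.7 / 23315 = 0.574 mm/yr.
Specimen B: 16013.4 mm / 0.574 mm per year = 27897.91 years ≈ 27898 annual layers.

27898 annual layers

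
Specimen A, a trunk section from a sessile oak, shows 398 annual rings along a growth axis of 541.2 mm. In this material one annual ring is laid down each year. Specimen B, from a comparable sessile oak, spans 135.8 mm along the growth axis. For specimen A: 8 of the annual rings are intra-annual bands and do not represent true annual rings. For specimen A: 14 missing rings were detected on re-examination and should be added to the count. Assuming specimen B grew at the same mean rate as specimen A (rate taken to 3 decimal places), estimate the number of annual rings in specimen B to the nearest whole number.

101 annual rings

Specimen A: true annual ring count = 398 − 8 + 14 = 404.
A: 541.2 mm over 404 years gives 541.2 / 404 ≈ 1.340 mm per year.
B spans 135.8 / 1.340 = 101.34 years ≈ 101 annual rings.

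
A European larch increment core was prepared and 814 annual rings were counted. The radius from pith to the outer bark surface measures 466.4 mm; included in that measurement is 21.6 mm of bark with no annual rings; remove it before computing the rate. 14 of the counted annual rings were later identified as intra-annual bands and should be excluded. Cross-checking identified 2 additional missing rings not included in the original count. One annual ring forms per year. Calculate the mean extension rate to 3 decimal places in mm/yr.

0.555 mm/yr

Correcting the raw count gives 814 − 14 + 2 = 802 true annual rings.
Net length = 466.4 − 21.6 = 444.8 mm.
444.8 mm over 802 years gives 444.8 / 802 ≈ 0.555 mm/yr.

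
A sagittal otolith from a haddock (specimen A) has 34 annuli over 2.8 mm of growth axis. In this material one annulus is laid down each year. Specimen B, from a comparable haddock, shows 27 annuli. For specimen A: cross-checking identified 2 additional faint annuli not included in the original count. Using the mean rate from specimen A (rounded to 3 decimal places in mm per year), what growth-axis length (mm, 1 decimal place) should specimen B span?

Specimen A: true annulus count = 34 + 2 = 36.
A: Extension rate ≈ 2.8 / 36 = 0.078 mm/yr.
For B, 0.078 mm/year × 27 years = 2.1 mm.

2.1 mm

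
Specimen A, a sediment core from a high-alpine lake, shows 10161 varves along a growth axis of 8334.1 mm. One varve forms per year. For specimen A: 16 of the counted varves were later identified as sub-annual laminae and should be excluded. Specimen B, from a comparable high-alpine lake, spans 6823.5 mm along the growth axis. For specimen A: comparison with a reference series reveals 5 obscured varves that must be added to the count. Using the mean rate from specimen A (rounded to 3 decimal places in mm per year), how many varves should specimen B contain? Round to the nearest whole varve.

8311 varves

Specimen A: after corrections the count is 10161 − 16 + 5 = 10150 varves.
A: Mean rate = 8334.1 mm / 10150 years ≈ 0.821 mm per year.
Specimen B: 6823.5 mm / 0.821 mm per year = 8311.21 years ≈ 8311 varves.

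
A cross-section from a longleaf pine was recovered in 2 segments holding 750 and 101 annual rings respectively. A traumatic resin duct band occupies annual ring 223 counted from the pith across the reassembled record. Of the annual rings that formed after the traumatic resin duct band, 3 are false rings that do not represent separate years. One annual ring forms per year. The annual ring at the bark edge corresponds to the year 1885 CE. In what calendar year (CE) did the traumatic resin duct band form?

1260 CE

Total annual rings = 750 + 101 = 851.
851 − 223 = 628 annual rings lie beyond the traumatic resin duct band toward the bark edge.
628 − 3 false = 625 true annual rings after the traumatic resin duct band.
1885 − 625 = 1260 CE.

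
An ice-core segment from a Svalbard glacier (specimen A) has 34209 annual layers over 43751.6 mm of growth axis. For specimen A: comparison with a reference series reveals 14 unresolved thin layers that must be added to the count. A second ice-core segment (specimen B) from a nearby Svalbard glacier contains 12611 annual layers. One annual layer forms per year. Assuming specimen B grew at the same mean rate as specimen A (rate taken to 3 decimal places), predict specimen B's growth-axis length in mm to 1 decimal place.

16116.9 mm

Specimen A: true annual layer count = 34209 + 14 = 34223.
A: Mean rate = 43751.6 mm / 34223 years ≈ 1.278 mm per year.
B's length ≈ 1.278 × 12611 = 16116.9 mm.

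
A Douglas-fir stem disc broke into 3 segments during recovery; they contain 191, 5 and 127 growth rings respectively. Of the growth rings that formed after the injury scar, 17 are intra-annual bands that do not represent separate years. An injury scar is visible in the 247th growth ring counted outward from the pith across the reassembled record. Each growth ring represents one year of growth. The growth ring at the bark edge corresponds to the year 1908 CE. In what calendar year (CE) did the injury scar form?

1849 CE

Total growth rings = 191 + 5 + 127 = 323.
Between growth ring 247 and the bark edge there are 323 − 247 = 76 growth rings.
Removing the 17 false growth rings leaves 76 − 17 = 59 true growth rings beyond the injury scar.
Counting back 59 years from 1908 CE places the injury scar in 1908 − 59 = 1849 CE.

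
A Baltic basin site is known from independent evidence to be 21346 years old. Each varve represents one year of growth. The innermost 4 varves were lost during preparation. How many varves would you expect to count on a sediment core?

One varve per year gives 21346 varves over 21346 years.
Less the 4 uncaptured varves: 21346 − 4 = 21342.

21342 varves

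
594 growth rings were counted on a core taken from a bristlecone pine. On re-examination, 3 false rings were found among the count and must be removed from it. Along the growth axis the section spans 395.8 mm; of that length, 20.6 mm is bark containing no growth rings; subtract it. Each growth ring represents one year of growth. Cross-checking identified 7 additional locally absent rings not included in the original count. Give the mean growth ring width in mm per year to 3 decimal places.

Correcting the raw count gives 594 − 3 + 7 = 598 true growth rings.
The growth record spans 395.8 − 20.6 = 375.2 mm.
375.2 mm over 598 years gives 375.2 / 598 ≈ 0.627 mm per year.

0.627 mm per year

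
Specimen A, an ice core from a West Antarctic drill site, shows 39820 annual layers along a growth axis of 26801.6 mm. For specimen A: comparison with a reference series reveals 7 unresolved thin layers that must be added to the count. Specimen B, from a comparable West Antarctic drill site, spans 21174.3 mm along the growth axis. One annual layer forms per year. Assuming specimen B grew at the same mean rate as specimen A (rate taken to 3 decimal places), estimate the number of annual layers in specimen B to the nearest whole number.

Specimen A: true annual layer count = 39820 + 7 = 39827.
A: Extension rate ≈ 26801.6 / 39827 = 0.673 mm per year.
Specimen B: 21174.3 mm / 0.673 mm per year = 31462.56 years ≈ 31463 annual layers.

31463 annual layers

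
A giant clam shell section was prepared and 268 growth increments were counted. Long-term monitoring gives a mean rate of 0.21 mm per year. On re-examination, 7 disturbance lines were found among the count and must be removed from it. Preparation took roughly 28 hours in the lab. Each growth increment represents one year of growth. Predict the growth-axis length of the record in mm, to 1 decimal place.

54.8 mm

True growth increment count = 268 − 7 = 261.
Length ≈ 0.21 × 261 = 54.8 mm.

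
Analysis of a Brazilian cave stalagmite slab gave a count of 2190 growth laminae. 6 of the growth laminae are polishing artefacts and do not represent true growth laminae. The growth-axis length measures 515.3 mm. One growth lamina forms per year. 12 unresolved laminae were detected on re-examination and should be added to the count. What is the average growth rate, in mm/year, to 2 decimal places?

After corrections the count is 2190 − 6 + 12 = 2196 growth laminae.
Mean rate = 515.3 mm / 2196 years ≈ 0.23 mm/year.

0.23 mm/year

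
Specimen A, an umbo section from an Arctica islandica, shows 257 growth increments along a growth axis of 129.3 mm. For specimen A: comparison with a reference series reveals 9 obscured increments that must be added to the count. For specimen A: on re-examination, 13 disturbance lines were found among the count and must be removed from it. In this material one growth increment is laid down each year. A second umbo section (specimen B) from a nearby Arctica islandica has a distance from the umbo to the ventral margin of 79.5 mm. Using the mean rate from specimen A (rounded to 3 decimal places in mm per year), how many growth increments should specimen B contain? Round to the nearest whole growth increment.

156 growth increments

Specimen A: adjusted count: 257 − 13 + 9 = 253 growth increments.
A: Mean rate = 129.3 mm / 253 years ≈ 0.511 mm per year.
Specimen B: 79.5 mm / 0.511 mm per year = 155.58 years ≈ 156 growth increments.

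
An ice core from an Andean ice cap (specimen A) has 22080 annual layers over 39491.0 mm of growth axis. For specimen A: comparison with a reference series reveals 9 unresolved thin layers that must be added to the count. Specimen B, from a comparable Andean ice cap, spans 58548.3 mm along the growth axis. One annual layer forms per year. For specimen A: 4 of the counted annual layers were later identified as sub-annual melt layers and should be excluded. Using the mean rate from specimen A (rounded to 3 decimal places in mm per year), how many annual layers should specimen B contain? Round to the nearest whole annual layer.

Specimen A: after corrections the count is 22080 − 4 + 9 = 22085 annual layers.
A: Extension rate ≈ 39491.0 / 22085 = 1.788 mm/yr.
Specimen B: 58548.3 mm / 1.788 mm per year = 32745.13 years ≈ 32745 annual layers.

32745 annual layers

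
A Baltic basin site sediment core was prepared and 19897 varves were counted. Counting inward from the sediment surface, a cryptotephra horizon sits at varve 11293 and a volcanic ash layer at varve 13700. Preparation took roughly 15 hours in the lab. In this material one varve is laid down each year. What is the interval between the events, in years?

2407 years

13700 − 11293 = 2407 varves lie between the two events.
At one varve per year, 2407 years elapsed between them.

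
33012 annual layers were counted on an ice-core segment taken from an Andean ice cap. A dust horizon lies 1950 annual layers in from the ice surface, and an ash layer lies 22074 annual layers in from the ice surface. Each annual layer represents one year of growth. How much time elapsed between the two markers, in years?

20124 yr

The two markers are separated by 22074 − 1950 = 20124 annual layers.
That is 20124 years at one annual layer per year.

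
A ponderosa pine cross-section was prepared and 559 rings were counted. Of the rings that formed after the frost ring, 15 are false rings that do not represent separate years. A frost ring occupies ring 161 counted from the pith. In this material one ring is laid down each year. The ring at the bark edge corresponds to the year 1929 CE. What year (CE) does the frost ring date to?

559 − 161 = 398 rings lie beyond the frost ring toward the bark edge.
398 − 15 false = 383 true rings after the frost ring.
Counting back 383 years from 1929 CE places the frost ring in 1929 − 383 = 1546 CE.

1546 CE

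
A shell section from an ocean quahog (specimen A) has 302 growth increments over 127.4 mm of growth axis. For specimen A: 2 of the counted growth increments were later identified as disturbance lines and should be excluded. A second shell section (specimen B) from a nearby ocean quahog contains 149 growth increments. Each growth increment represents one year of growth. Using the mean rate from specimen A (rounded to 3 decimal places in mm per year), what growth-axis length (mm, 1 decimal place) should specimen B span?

63.3 mm

Specimen A: after corrections the count is 302 − 2 = 300 growth increments.
A: 127.4 mm over 300 years gives 127.4 / 300 ≈ 0.425 mm/year.
Length of B = 0.425 × 149 = 63.3 mm.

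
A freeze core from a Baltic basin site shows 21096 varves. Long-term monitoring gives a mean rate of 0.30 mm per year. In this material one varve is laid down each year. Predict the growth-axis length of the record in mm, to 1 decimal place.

6328.8 mm

The record spans 21096 years at 0.30 mm per year.
Length ≈ 0.30 × 21096 = 6328.8 mm.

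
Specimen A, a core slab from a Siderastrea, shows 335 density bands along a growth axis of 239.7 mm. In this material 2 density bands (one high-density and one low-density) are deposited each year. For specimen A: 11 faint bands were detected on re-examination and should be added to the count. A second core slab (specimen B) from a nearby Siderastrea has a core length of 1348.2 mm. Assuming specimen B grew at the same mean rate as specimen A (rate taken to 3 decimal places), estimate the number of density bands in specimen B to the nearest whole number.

1945 density bands

Specimen A: true density band count = 335 + 11 = 346.
Specimen A: 346 density bands at 2 per year is 346 / 2 = 173 years.
A: Extension rate ≈ 239.7 / 173 = 1.386 mm per year.
For B, 1348.2 / 1.386 = 972.73 years; at 2 density bands per year that is 972.73 × 2 ≈ 1945 density bands.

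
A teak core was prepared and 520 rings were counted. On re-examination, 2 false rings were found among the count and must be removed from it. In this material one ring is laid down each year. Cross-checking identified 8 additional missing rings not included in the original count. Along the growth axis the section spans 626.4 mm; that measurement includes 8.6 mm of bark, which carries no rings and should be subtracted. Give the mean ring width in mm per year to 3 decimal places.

1.175 mm per year

True ring count = 520 − 2 + 8 = 526.
Net length = 626.4 − 8.6 = 617.8 mm.
Mean rate = 617.8 mm / 526 years ≈ 1.175 mm per year.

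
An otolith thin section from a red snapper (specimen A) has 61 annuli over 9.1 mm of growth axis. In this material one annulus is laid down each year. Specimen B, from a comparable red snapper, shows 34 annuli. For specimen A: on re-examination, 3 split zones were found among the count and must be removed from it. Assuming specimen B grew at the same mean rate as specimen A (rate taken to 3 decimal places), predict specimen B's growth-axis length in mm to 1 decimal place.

Specimen A: true annulus count = 61 − 3 = 58.
A: Mean rate = 9.1 mm / 58 years ≈ 0.157 mm/year.
B's length ≈ 0.157 × 34 = 5.3 mm.

5.3 mm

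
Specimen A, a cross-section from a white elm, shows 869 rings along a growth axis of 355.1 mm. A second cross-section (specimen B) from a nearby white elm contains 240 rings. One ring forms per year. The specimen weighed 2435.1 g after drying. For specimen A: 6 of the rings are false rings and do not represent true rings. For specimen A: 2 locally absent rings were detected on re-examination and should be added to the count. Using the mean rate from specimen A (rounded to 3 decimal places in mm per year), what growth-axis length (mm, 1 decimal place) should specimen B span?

Specimen A: after corrections the count is 869 − 6 + 2 = 865 rings.
A: Extension rate ≈ 355.1 / 865 = 0.411 mm/yr.
For B, 0.411 mm/year × 240 years = 98.6 mm.

98.6 mm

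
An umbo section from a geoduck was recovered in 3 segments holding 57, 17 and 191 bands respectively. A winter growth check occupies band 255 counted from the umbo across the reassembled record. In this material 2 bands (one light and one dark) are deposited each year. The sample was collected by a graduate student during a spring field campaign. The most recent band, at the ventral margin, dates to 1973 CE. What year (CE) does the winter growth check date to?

1968 CE

Total bands = 57 + 17 + 191 = 265.
Between band 255 and the ventral margin there are 265 − 255 = 10 bands.
Dividing by 2 bands per year: 10 / 2 = 5 years.
1973 − 5 = 1968 CE.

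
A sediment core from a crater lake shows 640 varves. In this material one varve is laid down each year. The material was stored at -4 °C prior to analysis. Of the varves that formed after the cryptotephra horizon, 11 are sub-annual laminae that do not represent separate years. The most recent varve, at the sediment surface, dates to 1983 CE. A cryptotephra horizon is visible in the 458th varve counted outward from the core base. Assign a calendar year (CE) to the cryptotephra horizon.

1812 CE

The cryptotephra horizon sits at varve 458 from the core base, so 640 − 458 = 182 varves formed after it.
Excluding 11 false varves: 182 − 11 = 171.
Counting back 171 years from 1983 CE places the cryptotephra horizon in 1983 − 171 = 1812 CE.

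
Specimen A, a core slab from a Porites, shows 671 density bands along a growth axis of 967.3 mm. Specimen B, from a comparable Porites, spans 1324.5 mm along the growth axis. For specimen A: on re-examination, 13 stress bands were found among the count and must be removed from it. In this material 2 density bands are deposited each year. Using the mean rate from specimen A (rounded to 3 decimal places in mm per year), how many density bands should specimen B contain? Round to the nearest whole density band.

901 density bands

Specimen A: correcting the raw count gives 671 − 13 = 658 true density bands.
Specimen A: 658 density bands at 2 per year is 658 / 2 = 329 years.
A: Mean rate = 967.3 mm / 329 years ≈ 2.940 mm/year.
For B, 1324.5 / 2.940 = 450.51 years; at 2 density bands per year that is 450.51 × 2 ≈ 901 density bands.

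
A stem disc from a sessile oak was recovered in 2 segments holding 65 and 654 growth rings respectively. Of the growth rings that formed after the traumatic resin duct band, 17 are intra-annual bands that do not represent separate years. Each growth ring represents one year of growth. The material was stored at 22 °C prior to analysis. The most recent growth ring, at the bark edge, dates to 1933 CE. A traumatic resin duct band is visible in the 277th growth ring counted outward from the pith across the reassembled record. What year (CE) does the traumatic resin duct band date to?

1508 CE

Total growth rings = 65 + 654 = 719.
719 − 277 = 442 growth rings lie beyond the traumatic resin duct band toward the bark edge.
442 − 17 false = 425 true growth rings after the traumatic resin duct band.
Counting back 425 years from 1933 CE places the traumatic resin duct band in 1933 − 425 = 1508 CE.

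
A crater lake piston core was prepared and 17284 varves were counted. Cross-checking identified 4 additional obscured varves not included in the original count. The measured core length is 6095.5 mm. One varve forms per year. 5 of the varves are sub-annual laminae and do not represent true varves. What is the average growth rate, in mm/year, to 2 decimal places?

0.35 mm/year

Adjusted count: 17284 − 5 + 4 = 17283 varves.
Extension rate ≈ 6095.5 / 17283 = 0.35 mm/year.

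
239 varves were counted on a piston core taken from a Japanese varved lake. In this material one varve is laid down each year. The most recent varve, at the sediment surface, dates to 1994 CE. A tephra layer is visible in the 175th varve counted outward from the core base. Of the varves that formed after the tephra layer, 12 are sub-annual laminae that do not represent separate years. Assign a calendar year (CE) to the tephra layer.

Between varve 175 and the sediment surface there are 239 − 175 = 64 varves.
Removing the 12 false varves leaves 64 − 12 = 52 true varves beyond the tephra layer.
1994 − 52 = 1942 CE.

1942 CE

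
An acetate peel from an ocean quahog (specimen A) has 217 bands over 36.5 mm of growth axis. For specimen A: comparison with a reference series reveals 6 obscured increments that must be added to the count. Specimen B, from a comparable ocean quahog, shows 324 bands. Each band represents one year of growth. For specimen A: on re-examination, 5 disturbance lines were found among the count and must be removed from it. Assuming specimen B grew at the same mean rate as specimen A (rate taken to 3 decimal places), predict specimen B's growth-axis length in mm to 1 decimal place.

54.1 mm

Specimen A: after corrections the count is 217 − 5 + 6 = 218 bands.
A: Mean rate = 36.5 mm / 218 years ≈ 0.167 mm per year.
For B, 0.167 mm/year × 324 years = 54.1 mm.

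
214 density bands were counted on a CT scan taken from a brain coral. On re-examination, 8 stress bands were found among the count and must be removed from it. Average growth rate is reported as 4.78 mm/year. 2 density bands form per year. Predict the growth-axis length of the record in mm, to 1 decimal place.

After corrections the count is 214 − 8 = 206 density bands.
With 2 density bands per year, 206 / 2 = 103 years.
Length ≈ 4.78 × 103 = 492.3 mm.

492.3 mm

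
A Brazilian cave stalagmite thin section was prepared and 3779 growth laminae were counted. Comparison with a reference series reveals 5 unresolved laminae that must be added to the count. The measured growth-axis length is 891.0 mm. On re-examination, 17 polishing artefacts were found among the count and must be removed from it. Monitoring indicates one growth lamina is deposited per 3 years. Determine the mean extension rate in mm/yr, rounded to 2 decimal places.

0.08 mm/yr

True growth lamina count = 3779 − 17 + 5 = 3767.
At 3 years per growth lamina, 3767 × 3 = 11301 years.
891.0 mm over 11301 years gives 891.0 / 11301 ≈ 0.08 mm/yr.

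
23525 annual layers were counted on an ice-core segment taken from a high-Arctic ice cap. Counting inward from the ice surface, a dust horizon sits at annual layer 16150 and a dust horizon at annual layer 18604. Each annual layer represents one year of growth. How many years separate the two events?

18604 − 16150 = 2454 annual layers lie between the two events.
That is 2454 years at one annual layer per year.

2454 yr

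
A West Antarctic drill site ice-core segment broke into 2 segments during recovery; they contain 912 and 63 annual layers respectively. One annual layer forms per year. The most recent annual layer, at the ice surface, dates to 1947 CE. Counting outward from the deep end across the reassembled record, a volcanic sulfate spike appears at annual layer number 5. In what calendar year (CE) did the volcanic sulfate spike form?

977 CE

Total annual layers = 912 + 63 = 975.
Between annual layer 5 and the ice surface there are 975 − 5 = 970 annual layers.
Counting back 970 years from 1947 CE places the volcanic sulfate spike in 1947 − 970 = 977 CE.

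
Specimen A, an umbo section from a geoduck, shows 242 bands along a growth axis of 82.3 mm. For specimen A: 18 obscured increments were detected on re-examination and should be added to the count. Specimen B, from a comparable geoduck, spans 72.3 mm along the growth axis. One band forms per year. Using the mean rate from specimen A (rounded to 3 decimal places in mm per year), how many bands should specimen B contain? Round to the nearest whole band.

228 bands

Specimen A: after corrections the count is 242 + 18 = 260 bands.
A: Mean rate = 82.3 mm / 260 years ≈ 0.317 mm/year.
Specimen B: 72.3 mm / 0.317 mm per year = 228.08 years ≈ 228 bands.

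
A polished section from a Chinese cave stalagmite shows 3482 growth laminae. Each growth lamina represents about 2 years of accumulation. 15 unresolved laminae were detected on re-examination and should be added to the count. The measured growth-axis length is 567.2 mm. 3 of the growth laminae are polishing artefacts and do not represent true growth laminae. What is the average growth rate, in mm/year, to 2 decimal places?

0.08 mm/year

After corrections the count is 3482 − 3 + 15 = 3494 growth laminae.
3494 growth laminae at 2 years each span 3494 × 2 = 6988 years.
Mean rate = 567.2 mm / 6988 years ≈ 0.08 mm/year.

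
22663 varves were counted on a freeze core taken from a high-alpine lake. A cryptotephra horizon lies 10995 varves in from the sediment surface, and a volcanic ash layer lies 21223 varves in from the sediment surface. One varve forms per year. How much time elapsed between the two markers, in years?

Separation: 21223 − 10995 = 10228 varves.
That is 10228 years at one varve per year.

10228 years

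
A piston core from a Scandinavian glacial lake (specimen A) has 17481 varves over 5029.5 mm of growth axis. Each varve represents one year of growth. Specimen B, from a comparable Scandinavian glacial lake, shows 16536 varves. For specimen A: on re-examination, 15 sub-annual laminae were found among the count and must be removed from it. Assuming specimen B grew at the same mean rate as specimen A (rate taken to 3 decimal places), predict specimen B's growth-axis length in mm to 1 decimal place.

Specimen A: true varve count = 17481 − 15 = 17466.
A: Extension rate ≈ 5029.5 / 17466 = 0.288 mm/yr.
B's length ≈ 0.288 × 16536 = 4762.4 mm.

4762.4 mm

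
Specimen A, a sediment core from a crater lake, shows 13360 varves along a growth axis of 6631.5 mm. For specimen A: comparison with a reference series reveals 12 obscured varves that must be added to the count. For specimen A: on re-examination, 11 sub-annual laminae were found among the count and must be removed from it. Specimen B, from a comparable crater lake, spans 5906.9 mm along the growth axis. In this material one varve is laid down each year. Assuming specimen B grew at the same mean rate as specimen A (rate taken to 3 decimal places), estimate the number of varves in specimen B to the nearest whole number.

11909 varves

Specimen A: after corrections the count is 13360 − 11 + 12 = 13361 varves.
A: 6631.5 mm over 13361 years gives 6631.5 / 13361 ≈ 0.496 mm/year.
B spans 5906.9 / 0.496 = 11909.07 years ≈ 11909 varves.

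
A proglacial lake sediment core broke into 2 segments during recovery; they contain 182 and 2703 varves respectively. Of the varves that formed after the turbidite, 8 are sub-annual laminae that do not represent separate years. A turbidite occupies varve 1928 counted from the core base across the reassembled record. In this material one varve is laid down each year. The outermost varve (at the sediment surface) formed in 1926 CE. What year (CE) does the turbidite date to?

Total varves = 182 + 2703 = 2885.
2885 − 1928 = 957 varves lie beyond the turbidite toward the sediment surface.
Removing the 8 false varves leaves 957 − 8 = 949 true varves beyond the turbidite.
The varve at the sediment surface is 1926 CE, so the turbidite dates to 1926 − 949 = 977 CE.

977 CE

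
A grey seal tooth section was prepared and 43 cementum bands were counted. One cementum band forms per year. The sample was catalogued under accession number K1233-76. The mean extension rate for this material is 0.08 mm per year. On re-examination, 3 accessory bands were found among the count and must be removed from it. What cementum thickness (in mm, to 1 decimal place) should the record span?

3.2 mm

True cementum band count = 43 − 3 = 40.
Length ≈ 0.08 × 40 = 3.2 mm.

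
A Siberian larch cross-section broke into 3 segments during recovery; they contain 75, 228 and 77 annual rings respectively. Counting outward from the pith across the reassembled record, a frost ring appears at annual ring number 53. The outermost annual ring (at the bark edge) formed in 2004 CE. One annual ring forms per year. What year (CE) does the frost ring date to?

1677 CE

Total annual rings = 75 + 228 + 77 = 380.
380 − 53 = 327 annual rings lie beyond the frost ring toward the bark edge.
Counting back 327 years from 2004 CE places the frost ring in 2004 − 327 = 1677 CE.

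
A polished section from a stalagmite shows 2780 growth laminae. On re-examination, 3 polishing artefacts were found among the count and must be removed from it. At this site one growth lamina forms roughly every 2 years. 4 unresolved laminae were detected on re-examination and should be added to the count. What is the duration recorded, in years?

After corrections the count is 2780 − 3 + 4 = 2781 growth laminae.
At 2 years per growth lamina, 2781 × 2 = 5562 years.

5562 years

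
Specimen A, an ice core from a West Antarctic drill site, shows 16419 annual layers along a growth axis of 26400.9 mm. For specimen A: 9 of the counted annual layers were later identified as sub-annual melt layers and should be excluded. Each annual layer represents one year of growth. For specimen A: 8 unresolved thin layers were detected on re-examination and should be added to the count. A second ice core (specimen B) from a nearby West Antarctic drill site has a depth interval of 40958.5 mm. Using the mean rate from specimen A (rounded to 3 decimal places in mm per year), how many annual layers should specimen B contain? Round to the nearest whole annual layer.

25472 annual layers

Specimen A: true annual layer count = 16419 − 9 + 8 = 16418.
A: Extension rate ≈ 26400.9 / 16418 = 1.608 mm/yr.
B spans 40958.5 / 1.608 = 25471.70 years ≈ 25472 annual layers.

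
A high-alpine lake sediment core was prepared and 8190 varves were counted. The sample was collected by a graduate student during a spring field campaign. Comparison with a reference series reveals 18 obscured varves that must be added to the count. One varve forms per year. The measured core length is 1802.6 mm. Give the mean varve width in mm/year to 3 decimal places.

0.220 mm/year

True varve count = 8190 + 18 = 8208.
1802.6 mm over 8208 years gives 1802.6 / 8208 ≈ 0.220 mm/year.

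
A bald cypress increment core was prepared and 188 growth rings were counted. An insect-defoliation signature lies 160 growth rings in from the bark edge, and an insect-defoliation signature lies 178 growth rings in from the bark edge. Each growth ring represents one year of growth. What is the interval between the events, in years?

18 yr

The two markers are separated by 178 − 160 = 18 growth rings.
That is 18 years at one growth ring per year.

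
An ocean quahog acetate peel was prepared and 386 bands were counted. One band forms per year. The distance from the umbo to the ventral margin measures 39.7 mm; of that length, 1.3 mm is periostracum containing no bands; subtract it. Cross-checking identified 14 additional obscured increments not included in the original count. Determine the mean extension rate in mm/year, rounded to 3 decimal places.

Correcting the raw count gives 386 + 14 = 400 true bands.
Net length = 39.7 − 1.3 = 38.4 mm.
Mean rate = 38.4 mm / 400 years ≈ 0.096 mm/year.

0.096 mm/year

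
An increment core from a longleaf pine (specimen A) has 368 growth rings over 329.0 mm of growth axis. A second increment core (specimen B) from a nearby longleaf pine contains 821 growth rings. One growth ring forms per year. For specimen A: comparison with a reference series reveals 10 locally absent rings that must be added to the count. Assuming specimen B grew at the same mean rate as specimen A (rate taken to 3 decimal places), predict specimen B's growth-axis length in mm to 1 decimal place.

714.3 mm

Specimen A: after corrections the count is 368 + 10 = 378 growth rings.
A: Extension rate ≈ 329.0 / 378 = 0.870 mm per year.
Length of B = 0.870 × 821 = 714.3 mm.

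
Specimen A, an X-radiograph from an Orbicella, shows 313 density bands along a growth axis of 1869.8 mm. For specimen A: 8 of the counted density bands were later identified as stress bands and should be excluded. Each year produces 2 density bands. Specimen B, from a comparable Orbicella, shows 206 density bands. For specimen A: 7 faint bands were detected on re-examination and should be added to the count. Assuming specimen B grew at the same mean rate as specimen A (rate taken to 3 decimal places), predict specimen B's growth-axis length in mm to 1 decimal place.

Specimen A: after corrections the count is 313 − 8 + 7 = 312 density bands.
Specimen A: with 2 density bands per year, 312 / 2 = 156 years.
A: Extension rate ≈ 1869.8 / 156 = 11.986 mm/yr.
Specimen B: 206 density bands at 2 per year is 206 / 2 = 103 years. For B, 11.986 mm/year × 103 years = 1234.6 mm.

1234.6 mm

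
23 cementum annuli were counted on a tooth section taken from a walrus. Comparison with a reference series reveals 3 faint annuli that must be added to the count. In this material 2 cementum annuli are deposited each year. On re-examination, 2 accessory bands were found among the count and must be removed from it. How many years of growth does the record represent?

12 years

Adjusted count: 23 − 2 + 3 = 24 cementum annuli.
Dividing by 2 cementum annuli per year: 24 / 2 = 12 years.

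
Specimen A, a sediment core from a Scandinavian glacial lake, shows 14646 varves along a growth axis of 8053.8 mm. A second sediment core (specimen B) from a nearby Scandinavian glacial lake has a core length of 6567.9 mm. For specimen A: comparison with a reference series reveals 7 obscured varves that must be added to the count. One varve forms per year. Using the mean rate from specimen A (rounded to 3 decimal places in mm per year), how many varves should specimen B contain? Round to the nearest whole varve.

11942 varves

Specimen A: true varve count = 14646 + 7 = 14653.
A: 8053.8 mm over 14653 years gives 8053.8 / 14653 ≈ 0.550 mm/year.
Specimen B: 6567.9 mm / 0.550 mm per year = 11941.64 years ≈ 11942 varves.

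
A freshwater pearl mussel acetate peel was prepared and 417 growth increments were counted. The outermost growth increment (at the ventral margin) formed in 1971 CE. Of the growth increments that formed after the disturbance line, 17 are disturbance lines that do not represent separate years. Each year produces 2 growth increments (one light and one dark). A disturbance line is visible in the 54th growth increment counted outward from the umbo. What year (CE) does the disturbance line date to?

417 − 54 = 363 growth increments lie beyond the disturbance line toward the ventral margin.
363 − 17 false = 346 true growth increments after the disturbance line.
With 2 growth increments per year, 346 / 2 = 173 years.
The growth increment at the ventral margin is 1971 CE, so the disturbance line dates to 1971 − 173 = 1798 CE.

1798 CE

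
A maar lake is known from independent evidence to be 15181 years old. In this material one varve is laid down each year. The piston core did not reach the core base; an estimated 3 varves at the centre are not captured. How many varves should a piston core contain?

15178 varves

One varve per year gives 15181 varves over 15181 years.
Less the 3 uncaptured varves: 15181 − 3 = 15178.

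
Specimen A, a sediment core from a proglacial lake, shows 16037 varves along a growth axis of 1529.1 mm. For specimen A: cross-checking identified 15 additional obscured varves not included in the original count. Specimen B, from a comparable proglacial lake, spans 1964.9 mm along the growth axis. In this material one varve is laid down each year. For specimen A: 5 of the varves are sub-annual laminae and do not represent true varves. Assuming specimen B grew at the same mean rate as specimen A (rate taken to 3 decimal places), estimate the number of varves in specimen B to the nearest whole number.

20683 varves

Specimen A: true varve count = 16037 − 5 + 15 = 16047.
A: 1529.1 mm over 16047 years gives 1529.1 / 16047 ≈ 0.095 mm/yr.
For B, 1964.9 / 0.095 = 20683.16 years ≈ 20683 varves.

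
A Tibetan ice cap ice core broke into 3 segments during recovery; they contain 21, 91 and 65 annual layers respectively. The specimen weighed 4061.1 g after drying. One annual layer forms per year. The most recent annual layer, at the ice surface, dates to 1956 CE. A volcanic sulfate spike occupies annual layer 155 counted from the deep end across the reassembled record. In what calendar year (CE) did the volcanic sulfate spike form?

1934 CE

Total annual layers = 21 + 91 + 65 = 177.
The volcanic sulfate spike sits at annual layer 155 from the deep end, so 177 − 155 = 22 annual layers formed after it.
1956 − 22 = 1934 CE.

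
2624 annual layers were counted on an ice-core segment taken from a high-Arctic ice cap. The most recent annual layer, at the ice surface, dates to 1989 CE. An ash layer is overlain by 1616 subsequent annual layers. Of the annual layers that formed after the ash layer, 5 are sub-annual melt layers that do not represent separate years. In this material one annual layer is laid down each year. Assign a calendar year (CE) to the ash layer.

1616 annual layers formed after the ash layer.
Excluding 5 false annual layers: 1616 − 5 = 1611.
1989 − 1611 = 378 CE.

378 CE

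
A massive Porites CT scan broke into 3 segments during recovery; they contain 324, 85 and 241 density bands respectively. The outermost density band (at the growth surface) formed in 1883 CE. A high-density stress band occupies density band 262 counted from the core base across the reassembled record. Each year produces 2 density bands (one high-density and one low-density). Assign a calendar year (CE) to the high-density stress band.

1689 CE

Total density bands = 324 + 85 + 241 = 650.
Between density band 262 and the growth surface there are 650 − 262 = 388 density bands.
388 density bands at 2 per year is 388 / 2 = 194 years.
Counting back 194 years from 1883 CE places the high-density stress band in 1883 − 194 = 1689 CE.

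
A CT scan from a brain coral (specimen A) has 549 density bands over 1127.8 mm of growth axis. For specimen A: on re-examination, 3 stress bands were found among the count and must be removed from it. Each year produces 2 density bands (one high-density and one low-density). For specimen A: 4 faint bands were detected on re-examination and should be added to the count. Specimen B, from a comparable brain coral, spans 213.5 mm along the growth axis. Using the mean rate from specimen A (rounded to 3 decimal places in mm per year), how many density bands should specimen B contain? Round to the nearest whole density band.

104 density bands

Specimen A: true density band count = 549 − 3 + 4 = 550.
Specimen A: 550 density bands at 2 per year is 550 / 2 = 275 years.
A: Mean rate = 1127.8 mm / 275 years ≈ 4.101 mm/year.
B spans 213.5 / 4.101 = 52.06 years; at 2 density bands per year that is 52.06 × 2 ≈ 104 density bands.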